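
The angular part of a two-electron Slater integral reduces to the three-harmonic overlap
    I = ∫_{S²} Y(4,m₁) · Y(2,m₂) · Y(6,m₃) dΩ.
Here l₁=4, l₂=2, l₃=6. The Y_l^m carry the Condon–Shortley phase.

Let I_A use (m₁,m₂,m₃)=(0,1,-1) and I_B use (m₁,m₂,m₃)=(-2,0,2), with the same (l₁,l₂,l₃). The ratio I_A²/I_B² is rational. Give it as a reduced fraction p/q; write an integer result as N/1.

25/24

Shared (l₁,l₂,l₃)=(4,2,6): N and (l;000)² cancel in I_A²/I_B².
A: Δ = 0!·8!·4!/13! = 1/6435; Racah Σ t=0..0: t=0:+1/3456 = 1/3456; ⇒ 3j(4 2 6; 0 1 -1)² = 35/1287, sgn -1
B: Δ = 0!·8!·4!/13! = 1/6435; Racah Σ t=0..0: t=0:+1/5760 = 1/5760; ⇒ 3j(4 2 6; -2 0 2)² = 56/2145, sgn +1
I_A²/I_B² = (35/1287)/(56/2145) = 25/24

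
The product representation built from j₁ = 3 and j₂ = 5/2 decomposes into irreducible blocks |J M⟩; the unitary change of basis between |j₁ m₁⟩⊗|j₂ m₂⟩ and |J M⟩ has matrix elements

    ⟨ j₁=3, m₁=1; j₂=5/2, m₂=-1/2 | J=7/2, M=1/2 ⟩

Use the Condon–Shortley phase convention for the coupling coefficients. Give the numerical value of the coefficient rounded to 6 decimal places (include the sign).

−√(1/63) = -0.125988

√[8·2!4!3!/10! · 4!2!2!3!4!3!] = √(9216/175)
  +(−1)^0/∏(0,2,2,2,2,1)! = 1/16  (running 1/16)
  +(−1)^1/∏(1,1,1,1,3,2)! = -1/12  (running -1/48)
  +(−1)^2/∏(2,0,0,0,4,3)! = 1/288  (running -5/288)
⟨..|..⟩ = √(9216/175)·(-5/288) = -0.125988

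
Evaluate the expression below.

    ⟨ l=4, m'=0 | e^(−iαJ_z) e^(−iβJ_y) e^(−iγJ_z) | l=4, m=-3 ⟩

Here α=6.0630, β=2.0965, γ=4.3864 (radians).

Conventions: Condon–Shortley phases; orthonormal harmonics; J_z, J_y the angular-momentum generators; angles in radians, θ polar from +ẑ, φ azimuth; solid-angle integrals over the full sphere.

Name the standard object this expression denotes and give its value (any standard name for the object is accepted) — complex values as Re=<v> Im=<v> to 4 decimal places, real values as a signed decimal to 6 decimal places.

This is a Wigner D-matrix element — the rotation-matrix element ⟨l m'| R(α,β,γ) |l m⟩ in the angular-momentum basis.
Split into d^4_{0,-3}(β=2.0965) × two z-phases.
With c≡cos(β/2)=0.499088 and s≡sin(β/2)=0.866551, N=[24·24·1·5040]^{1/2}=1703.830978
Admissible k: 0..1 (factorial args all ≥0)
  k=0: (−1)^3·1703.8310/(144)·0.4991^5·0.8666^3 = -0.238415
  k=1: (−1)^4·1703.8310/(144)·0.4991^3·0.8666^5 = +0.718732
d^4_{0,-3}(2.0965) = -0.238415 +0.718732 = +0.480317
D = (+1.000000+0.000000i)·(+0.480317)·(+0.829363+0.558710i) = +0.398358+0.268358i

Wigner D-matrix element, Re=0.3984 Im=0.2684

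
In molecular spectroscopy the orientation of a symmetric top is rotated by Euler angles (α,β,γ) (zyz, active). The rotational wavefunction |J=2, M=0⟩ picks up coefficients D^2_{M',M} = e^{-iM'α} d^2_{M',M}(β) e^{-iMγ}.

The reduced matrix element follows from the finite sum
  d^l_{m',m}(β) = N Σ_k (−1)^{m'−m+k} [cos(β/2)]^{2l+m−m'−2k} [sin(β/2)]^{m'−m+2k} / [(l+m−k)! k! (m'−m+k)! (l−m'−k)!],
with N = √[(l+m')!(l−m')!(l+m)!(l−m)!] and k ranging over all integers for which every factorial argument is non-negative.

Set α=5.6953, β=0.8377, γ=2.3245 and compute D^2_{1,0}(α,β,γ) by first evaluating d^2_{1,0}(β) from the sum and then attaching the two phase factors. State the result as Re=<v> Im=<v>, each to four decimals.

Re=-0.5068 Im=-0.3378

Split into d^2_{1,0}(β=0.8377) × two z-phases.
With c≡cos(β/2)=0.913557 and s≡sin(β/2)=0.406710, N=[6·1·2·2]^{1/2}=4.898979
k∈{0,1} keeps every argument non-negative
  k=0: (−1)^1·4.8990/(2)·0.9136^3·0.4067^1 = -0.759570
  k=1: (−1)^2·4.8990/(2)·0.9136^1·0.4067^3 = +0.150545
d^2_{1,0}(0.8377) = -0.759570 +0.150545 = -0.609025
D = (+0.832115+0.554603i)·(-0.609025)·(+1.000000+0.000000i) = -0.506779-0.337767i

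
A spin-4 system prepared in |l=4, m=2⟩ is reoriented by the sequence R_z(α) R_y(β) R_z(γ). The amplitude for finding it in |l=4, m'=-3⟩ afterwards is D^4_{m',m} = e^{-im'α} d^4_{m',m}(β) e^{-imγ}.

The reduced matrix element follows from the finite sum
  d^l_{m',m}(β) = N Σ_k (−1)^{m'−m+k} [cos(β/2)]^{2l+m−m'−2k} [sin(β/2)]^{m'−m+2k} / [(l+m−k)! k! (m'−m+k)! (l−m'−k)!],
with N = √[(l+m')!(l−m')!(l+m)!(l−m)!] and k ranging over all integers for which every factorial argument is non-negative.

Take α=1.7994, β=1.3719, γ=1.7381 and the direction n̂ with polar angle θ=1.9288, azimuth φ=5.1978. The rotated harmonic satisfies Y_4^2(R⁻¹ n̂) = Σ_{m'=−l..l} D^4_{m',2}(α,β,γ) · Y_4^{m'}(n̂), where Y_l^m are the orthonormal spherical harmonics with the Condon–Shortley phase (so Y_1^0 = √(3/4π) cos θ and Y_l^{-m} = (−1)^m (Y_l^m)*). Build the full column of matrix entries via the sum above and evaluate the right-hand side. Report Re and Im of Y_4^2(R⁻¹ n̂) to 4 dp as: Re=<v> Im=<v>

Need the full column D^4_{m',2} for m'=−4..4 at α=1.7994, β=1.3719, γ=1.7381.
cos(β/2)=0.773818, sin(β/2)=0.633408
d^4_{-4,2}: single k=6 term ⇒ +0.204625;  D = -0.171183-0.112107i
d^4_{-3,2}: k∈[5..6] ⇒ +0.530298 -0.118438 = +0.411861;  D = -0.141692+0.386721i
d^4_{-2,2}: k∈[4..6] ⇒ +0.865727 -0.464047 +0.025910 = +0.427591;  D = +0.424382+0.052291i
d^4_{-1,2}: k∈[3..5] ⇒ +0.997148 -1.002170 +0.134296 = +0.129274;  D = -0.013678-0.128548i
d^4_{0,2}: k∈[2..4] ⇒ +0.817186 -1.460091 +0.366861 = -0.276044;  D = +0.260735-0.090652i
d^4_{1,2}: k∈[1..3] ⇒ +0.446468 -1.495722 +0.668113 = -0.381141;  D = -0.203493-0.322272i
d^4_{2,2}: k∈[0..2] ⇒ +0.128561 -1.033667 +0.865727 = -0.039379;  D = -0.027666+0.028023i
d^4_{3,2}: k∈[0..1] ⇒ -0.393748 +0.791462 = +0.397714;  D = -0.338982-0.208008i
d^4_{4,2}: single k=0 term ⇒ +0.455804;  D = -0.144148+0.432411i
Y_4^{m'}(θ=1.9288,φ=5.1978) and Σ D·Y over m':
  (-0.1712-0.1121i)·(-0.1234-0.3174i)  (-0.1417+0.3867i)·(+0.3580+0.0412i)  (+0.4244+0.0523i)·(+0.0233-0.0340i)  (-0.0137-0.1285i)·(+0.1551+0.2939i)  (+0.2607-0.0907i)·(-0.0165+0.0000i)  (-0.2035-0.3223i)·(-0.1551+0.2939i)  (-0.0277+0.0280i)·(+0.0233+0.0340i)  (-0.3390-0.2080i)·(-0.3580+0.0412i)  (-0.1441+0.4324i)·(-0.1234+0.3174i)
Y_4^2(R⁻¹ n̂) = +0.097074+0.116337i

Re=0.0971 Im=0.1163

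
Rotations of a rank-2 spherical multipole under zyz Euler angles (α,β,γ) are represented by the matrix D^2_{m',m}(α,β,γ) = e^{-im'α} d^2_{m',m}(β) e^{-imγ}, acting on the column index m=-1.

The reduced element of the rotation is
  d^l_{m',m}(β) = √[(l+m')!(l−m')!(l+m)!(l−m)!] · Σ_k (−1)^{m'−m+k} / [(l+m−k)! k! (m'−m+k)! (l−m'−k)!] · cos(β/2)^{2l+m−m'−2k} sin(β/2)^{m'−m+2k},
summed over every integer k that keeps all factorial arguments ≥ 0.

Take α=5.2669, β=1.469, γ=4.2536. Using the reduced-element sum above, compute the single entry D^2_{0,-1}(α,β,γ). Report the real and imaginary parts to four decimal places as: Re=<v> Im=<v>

Re=0.0548 Im=0.1110

D^2_{0,-1}(5.2669,1.4690,4.2536) = e^{-i·0·5.2669}·d^2_{0,-1}(1.4690)·e^{-i·-1·4.2536}. Compute d first:
With c≡cos(β/2)=0.742166 and s≡sin(β/2)=0.670216, N=[2·2·1·6]^{1/2}=4.898979
k: max(0,(-1)−(0))=0 … min(2+(-1),2−(0))=1
  k=0: (−1)^1·4.8990/(2)·0.7422^3·0.6702^1 = -0.671110
  k=1: (−1)^2·4.8990/(2)·0.7422^1·0.6702^3 = +0.547295
d^2_{0,-1}(1.4690) = -0.671110 +0.547295 = -0.123815
D = (+1.000000+0.000000i)·(-0.123815)·(-0.442863-0.896589i) = +0.054833+0.111011i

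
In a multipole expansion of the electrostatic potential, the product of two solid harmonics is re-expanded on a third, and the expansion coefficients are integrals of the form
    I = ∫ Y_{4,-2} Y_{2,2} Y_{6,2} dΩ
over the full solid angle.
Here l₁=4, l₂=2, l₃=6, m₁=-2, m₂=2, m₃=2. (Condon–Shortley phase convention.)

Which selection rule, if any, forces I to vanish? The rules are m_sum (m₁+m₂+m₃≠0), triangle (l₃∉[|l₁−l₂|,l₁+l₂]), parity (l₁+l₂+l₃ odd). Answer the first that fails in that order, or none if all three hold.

azimuthal sum: -2 + 2 + 2 = 2  ✗
2 ≤ 6 ≤ 6 (triangle on l)
L = 4 + 2 + 6 = 12 (even)

m_sum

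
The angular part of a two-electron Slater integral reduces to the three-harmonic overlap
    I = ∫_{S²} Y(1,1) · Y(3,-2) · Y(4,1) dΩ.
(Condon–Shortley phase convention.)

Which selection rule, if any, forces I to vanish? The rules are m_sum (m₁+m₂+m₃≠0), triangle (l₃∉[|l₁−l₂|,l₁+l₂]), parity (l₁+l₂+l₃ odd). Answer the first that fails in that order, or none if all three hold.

m₁+m₂+m₃ = 1 − 2 + 1 = 0  ✓
triangle: |1−3|=2 ≤ l₃=4 ≤ 1+3=4  ✓
parity: l₁+l₂+l₃ = 8 is even  ✓

none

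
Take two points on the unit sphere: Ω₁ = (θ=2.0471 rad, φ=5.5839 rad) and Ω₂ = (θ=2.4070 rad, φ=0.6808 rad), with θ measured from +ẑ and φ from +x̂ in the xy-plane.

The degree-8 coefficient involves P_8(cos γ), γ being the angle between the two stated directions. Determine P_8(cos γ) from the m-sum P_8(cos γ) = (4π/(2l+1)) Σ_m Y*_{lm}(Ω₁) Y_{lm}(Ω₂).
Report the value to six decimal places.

Summing Y*_{l m}(θ₁,φ₁)·Y_{l m}(θ₂,φ₂) over m ∈ [−8, 8]; prefactor 4π/(2·8+1) = 0.739198:
  m=-8: (0.154803, 0.127479) × (0.014068, 0.015593) = (0.000190, 0.004207)  (running Σ = (0.000190, 0.004207))
  m=-7: (-0.075152, -0.406964) × (-0.004947, -0.092874) = (-0.037425, 0.008993)  (running Σ = (-0.037235, 0.013200))
  m=-6: (-0.197248, 0.347171) × (-0.145543, 0.200630) = (-0.040945, -0.090102)  (running Σ = (-0.078180, -0.076902))
  m=-5: (0.029708, -0.011007) × (0.414816, -0.111420) = (0.011097, -0.007876)  (running Σ = (-0.067083, -0.084778))
  m=-4: (0.316437, 0.113523) × (-0.399032, -0.177428) = (-0.106126, -0.101444)  (running Σ = (-0.173209, -0.186222))
  m=-3: (-0.104938, -0.180314) × (0.045198, 0.088627) = (0.011238, -0.017450)  (running Σ = (-0.161971, -0.203672))
  m=-2: (0.041309, -0.237479) × (-0.069577, 0.327725) = (0.074953, 0.030061)  (running Σ = (-0.087018, -0.173611))
  m=-1: (-0.200535, 0.168664) × (0.212870, -0.172421) = (-0.013607, 0.070480)  (running Σ = (-0.100624, -0.103131))
  m=0: (-0.205809, -0.000000) × (0.258857, 0.000000) = (-0.053275, -0.000000)  (running Σ = (-0.153899, -0.103131))
  m=1: (0.200535, 0.168664) × (-0.212870, -0.172421) = (-0.013607, -0.070480)  (running Σ = (-0.167506, -0.173611))
  m=2: (0.041309, 0.237479) × (-0.069577, -0.327725) = (0.074953, -0.030061)  (running Σ = (-0.092553, -0.203672))
  m=3: (0.104938, -0.180314) × (-0.045198, 0.088627) = (0.011238, 0.017450)  (running Σ = (-0.081315, -0.186222))
  m=4: (0.316437, -0.113523) × (-0.399032, 0.177428) = (-0.106126, 0.101444)  (running Σ = (-0.187441, -0.084778))
  m=5: (-0.029708, -0.011007) × (-0.414816, -0.111420) = (0.011097, 0.007876)  (running Σ = (-0.176344, -0.076902))
  m=6: (-0.197248, -0.347171) × (-0.145543, -0.200630) = (-0.040945, 0.090102)  (running Σ = (-0.217289, 0.013200))
  m=7: (0.075152, -0.406964) × (0.004947, -0.092874) = (-0.037425, -0.008993)  (running Σ = (-0.254714, 0.004207))
  m=8: (0.154803, -0.127479) × (0.014068, -0.015593) = (0.000190, -0.004207)  (running Σ = (-0.254524, -0.000000))
Total Σ_m = (-0.254524, -0.000000). Multiply by 0.739198: (-0.188144, -0.000000). P_8(cos γ) = -0.188144

-0.188144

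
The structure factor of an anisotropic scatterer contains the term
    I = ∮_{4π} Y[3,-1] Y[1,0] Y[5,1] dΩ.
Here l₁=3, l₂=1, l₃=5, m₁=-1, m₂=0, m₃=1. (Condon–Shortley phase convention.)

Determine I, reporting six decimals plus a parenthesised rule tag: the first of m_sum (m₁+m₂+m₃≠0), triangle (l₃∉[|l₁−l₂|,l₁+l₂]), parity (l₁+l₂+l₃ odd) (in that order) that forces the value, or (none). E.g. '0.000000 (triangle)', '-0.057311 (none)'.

l₃=5 ∉ [2,4] — triangle fails ⇒ I = 0

0.000000 (triangle)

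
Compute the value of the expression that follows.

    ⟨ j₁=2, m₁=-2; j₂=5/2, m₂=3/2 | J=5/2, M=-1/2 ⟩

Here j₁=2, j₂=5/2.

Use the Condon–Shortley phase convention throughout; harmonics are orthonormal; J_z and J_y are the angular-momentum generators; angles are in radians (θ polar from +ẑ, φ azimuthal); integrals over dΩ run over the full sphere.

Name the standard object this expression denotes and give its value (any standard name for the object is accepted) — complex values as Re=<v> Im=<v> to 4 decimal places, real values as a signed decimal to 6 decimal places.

Clebsch–Gordan coefficient, +√(27/70) ≈ +0.621059

This is a Clebsch–Gordan (vector-coupling) coefficient.
j₁+j₂−J=2  J+j₁−j₂=2  J−j₁+j₂=3  j₁+j₂+J+1=8
(j₁±m₁, j₂±m₂, J±M) = (0,4,4,1,2,3)
P² = 864/35
sum k=2..2:
  [2] +1/8 = 1/8
S = 1/8
C² = P²·S² = 27/70 ; C = +0.621059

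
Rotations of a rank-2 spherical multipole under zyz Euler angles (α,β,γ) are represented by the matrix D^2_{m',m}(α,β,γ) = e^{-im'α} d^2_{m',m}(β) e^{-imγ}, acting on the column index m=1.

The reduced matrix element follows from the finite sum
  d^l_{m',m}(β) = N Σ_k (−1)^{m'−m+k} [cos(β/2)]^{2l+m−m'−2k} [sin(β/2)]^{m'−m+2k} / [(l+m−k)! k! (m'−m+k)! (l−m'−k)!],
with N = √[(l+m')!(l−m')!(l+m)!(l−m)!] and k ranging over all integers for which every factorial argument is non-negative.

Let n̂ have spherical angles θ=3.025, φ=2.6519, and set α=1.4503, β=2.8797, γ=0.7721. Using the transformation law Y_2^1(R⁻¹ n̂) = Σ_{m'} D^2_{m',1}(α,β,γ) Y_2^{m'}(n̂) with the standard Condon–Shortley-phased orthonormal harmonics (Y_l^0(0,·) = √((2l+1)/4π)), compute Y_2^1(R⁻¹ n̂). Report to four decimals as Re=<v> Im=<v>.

Need the full column D^2_{m',1} for m'=−2..2 at α=1.4503, β=2.8797, γ=0.7721.
cos(β/2)=0.130572, sin(β/2)=0.991439
d^2_{-2,1}: single k=3 term ⇒ +0.254495;  D = -0.134689+0.215932i
d^2_{-1,1}: k∈[2..3] ⇒ +0.050275 -0.966192 = -0.915917;  D = -0.713228-0.574639i
d^2_{0,1}: k∈[1..2] ⇒ +0.005406 -0.311691 = -0.306285;  D = -0.219437+0.213677i
d^2_{1,1}: k∈[0..1] ⇒ +0.000291 -0.050275 = -0.049985;  D = +0.030314+0.039744i
d^2_{2,1}: single k=0 term ⇒ -0.004414;  D = +0.003806-0.002236i
Y_2^{m'}(θ=3.025,φ=2.6519) and Σ D·Y over m':
  (-0.1347+0.2159i)·(+0.0029+0.0043i)  (-0.7132-0.5746i)·(+0.0788+0.0420i)  (-0.2194+0.2137i)·(+0.6180+0.0000i)  (+0.0303+0.0397i)·(-0.0788+0.0420i)  (+0.0038-0.0022i)·(+0.0029-0.0043i)
Y_2^1(R⁻¹ n̂) = -0.173047+0.055004i

Re=-0.1730 Im=0.0550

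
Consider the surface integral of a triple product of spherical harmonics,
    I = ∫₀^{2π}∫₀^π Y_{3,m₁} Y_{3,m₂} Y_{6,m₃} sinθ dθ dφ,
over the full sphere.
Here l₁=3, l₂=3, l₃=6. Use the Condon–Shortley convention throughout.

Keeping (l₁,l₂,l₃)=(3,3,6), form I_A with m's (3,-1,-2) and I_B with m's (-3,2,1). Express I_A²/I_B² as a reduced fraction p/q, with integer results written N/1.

4/1

Same 3,3,6: normalisation and zero-m 3j drop out of the ratio.
A: Δ: 0! 6! 6! / 13! → 1/12012; sum: t=0:+1/34560 = 1/34560; 3j²(3 3 6; 3 -1 -2) = Δ·Π!·Σ² = 1/429  (sign +1)
B: Δ: 0! 6! 6! / 13! → 1/12012; sum: t=0:+1/86400 = 1/86400; 3j²(3 3 6; -3 2 1) = Δ·Π!·Σ² = 1/1716  (sign -1)
I_A²/I_B² = (1/429)/(1/1716) = 4/1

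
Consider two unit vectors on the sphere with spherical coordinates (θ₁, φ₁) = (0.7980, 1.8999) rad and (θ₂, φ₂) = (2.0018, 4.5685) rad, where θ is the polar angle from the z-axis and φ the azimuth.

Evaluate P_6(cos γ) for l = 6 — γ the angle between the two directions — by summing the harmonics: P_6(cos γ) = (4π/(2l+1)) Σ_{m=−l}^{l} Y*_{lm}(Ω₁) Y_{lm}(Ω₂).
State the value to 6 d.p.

-0.361745

Summing Y*_{l m}(θ₁,φ₁)·Y_{l m}(θ₂,φ₂) over m ∈ [−6, 6]; prefactor 4π/(2·6+1) = 0.966644:
  [-6]  conj(Y_{6,-6})(Ω₁) = (0.025567, -0.059833) ; Y_{6,-6}(Ω₂) = (-0.176587, -0.206504) ; Δ = (-0.016871, 0.005286)
  [-5]  conj(Y_{6,-5})(Ω₁) = (-0.219174, -0.016408) ; Y_{6,-5}(Ω₂) = (0.285210, -0.325550) ; Δ = (-0.067852, 0.066673)
  [-4]  conj(Y_{6,-4})(Ω₁) = (0.102891, 0.395712) ; Y_{6,-4}(Ω₂) = (0.187616, 0.121732) ; Δ = (-0.028867, 0.086767)
  [-3]  conj(Y_{6,-3})(Ω₁) = (0.328906, -0.217131) ; Y_{6,-3}(Ω₂) = (0.092225, -0.200210) ; Δ = (-0.013139, -0.085875)
  [-2]  conj(Y_{6,-2})(Ω₁) = (-0.008748, -0.006764) ; Y_{6,-2}(Ω₂) = (0.292959, 0.086714) ; Δ = (-0.001976, -0.002740)
  [-1]  conj(Y_{6,-1})(Ω₁) = (0.118635, -0.347370) ; Y_{6,-1}(Ω₂) = (0.017245, -0.119021) ; Δ = (-0.039299, -0.020110)
  [+0]  conj(Y_{6,0})(Ω₁) = (-0.121251, -0.000000) ; Y_{6,0}(Ω₂) = (0.315227, 0.000000) ; Δ = (-0.038222, -0.000000)
  [+1]  conj(Y_{6,1})(Ω₁) = (-0.118635, -0.347370) ; Y_{6,1}(Ω₂) = (-0.017245, -0.119021) ; Δ = (-0.039299, 0.020110)
  [+2]  conj(Y_{6,2})(Ω₁) = (-0.008748, 0.006764) ; Y_{6,2}(Ω₂) = (0.292959, -0.086714) ; Δ = (-0.001976, 0.002740)
  [+3]  conj(Y_{6,3})(Ω₁) = (-0.328906, -0.217131) ; Y_{6,3}(Ω₂) = (-0.092225, -0.200210) ; Δ = (-0.013139, 0.085875)
  [+4]  conj(Y_{6,4})(Ω₁) = (0.102891, -0.395712) ; Y_{6,4}(Ω₂) = (0.187616, -0.121732) ; Δ = (-0.028867, -0.086767)
  [+5]  conj(Y_{6,5})(Ω₁) = (0.219174, -0.016408) ; Y_{6,5}(Ω₂) = (-0.285210, -0.325550) ; Δ = (-0.067852, -0.066673)
  [+6]  conj(Y_{6,6})(Ω₁) = (0.025567, 0.059833) ; Y_{6,6}(Ω₂) = (-0.176587, 0.206504) ; Δ = (-0.016871, -0.005286)
Σ over m = (-0.374227, -0.000000); ×(4π/13) → (-0.361745, -0.000000). Real part: -0.361745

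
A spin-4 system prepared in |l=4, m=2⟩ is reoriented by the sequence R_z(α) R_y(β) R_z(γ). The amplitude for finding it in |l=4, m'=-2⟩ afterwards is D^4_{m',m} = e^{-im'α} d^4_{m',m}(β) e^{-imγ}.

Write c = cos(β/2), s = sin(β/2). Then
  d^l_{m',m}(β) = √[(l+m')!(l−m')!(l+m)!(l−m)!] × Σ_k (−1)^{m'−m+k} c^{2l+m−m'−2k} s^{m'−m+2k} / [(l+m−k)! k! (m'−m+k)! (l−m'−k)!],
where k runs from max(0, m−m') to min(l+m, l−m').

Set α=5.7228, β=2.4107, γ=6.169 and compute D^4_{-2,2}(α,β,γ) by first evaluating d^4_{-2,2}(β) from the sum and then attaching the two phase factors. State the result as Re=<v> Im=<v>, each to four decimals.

Re=-0.1582 Im=0.1962

First d^4_{-2,2}(β=2.4107), then the phase factors e^{-i(-2)α} and e^{-i(2)γ}:
Half-angle: c=0.357366, s=0.933964. N=√(2·720·720·2)=1440.000000
Admissible k: 4..6 (factorial args all ≥0)
  k=4: (−1)^0·1440.0000/(96)·0.3574^4·0.9340^4 = +0.186151
  k=5: (−1)^1·1440.0000/(120)·0.3574^2·0.9340^6 = -1.017162
  k=6: (−1)^2·1440.0000/(1440)·0.3574^0·0.9340^8 = +0.578952
d^4_{-2,2}(2.4107) = +0.186151 -1.017162 +0.578952 = -0.252058
Phases: e^{-i·(-2)·5.7228}=+0.434989-0.900436i, e^{-i·(2)·6.1690}=+0.974037+0.226391i ⇒ D=-0.158178+0.196248i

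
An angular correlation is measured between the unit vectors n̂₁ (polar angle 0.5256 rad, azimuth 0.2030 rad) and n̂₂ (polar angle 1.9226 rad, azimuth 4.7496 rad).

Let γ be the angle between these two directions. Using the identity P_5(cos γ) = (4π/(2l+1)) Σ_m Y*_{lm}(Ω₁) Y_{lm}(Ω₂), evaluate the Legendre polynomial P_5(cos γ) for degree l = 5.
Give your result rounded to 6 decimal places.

-0.299255

Addition theorem: P_5(cos γ) = (4π/11) Σ_m Y*_{lm}(Ω₁) Y_{lm}(Ω₂), m = −5…5:
  term(m=-5) = -0.003681+0.003374i   from Y*(Ω₁)=+0.007786+0.012536i, Y(Ω₂)=+0.062594+0.332535i
  term(m=-4) = -0.024904-0.019454i   from Y*(Ω₁)=+0.055357+0.058384i, Y(Ω₂)=-0.388439+0.058248i
  term(m=-3) = +0.002350-0.004329i   from Y*(Ω₁)=+0.205513+0.143331i, Y(Ω₂)=-0.002190-0.019536i
  term(m=-2) = -0.143914-0.049548i   from Y*(Ω₁)=+0.422044+0.181430i, Y(Ω₂)=-0.330404+0.024635i
  term(m=-1) = +0.006666-0.039837i   from Y*(Ω₁)=+0.359209+0.073938i, Y(Ω₂)=-0.004097-0.110060i
  term(m=+0) = +0.065014+0.000000i   from Y*(Ω₁)=-0.212934-0.000000i, Y(Ω₂)=-0.305324+0.000000i
  term(m=+1) = +0.006666+0.039837i   from Y*(Ω₁)=-0.359209+0.073938i, Y(Ω₂)=+0.004097-0.110060i
  term(m=+2) = -0.143914+0.049548i   from Y*(Ω₁)=+0.422044-0.181430i, Y(Ω₂)=-0.330404-0.024635i
  term(m=+3) = +0.002350+0.004329i   from Y*(Ω₁)=-0.205513+0.143331i, Y(Ω₂)=+0.002190-0.019536i
  term(m=+4) = -0.024904+0.019454i   from Y*(Ω₁)=+0.055357-0.058384i, Y(Ω₂)=-0.388439-0.058248i
  term(m=+5) = -0.003681-0.003374i   from Y*(Ω₁)=-0.007786+0.012536i, Y(Ω₂)=-0.062594+0.332535i
Σ over m = -0.261953-0.000000i; ×(4π/11) → -0.299255-0.000000i. Real part: -0.299255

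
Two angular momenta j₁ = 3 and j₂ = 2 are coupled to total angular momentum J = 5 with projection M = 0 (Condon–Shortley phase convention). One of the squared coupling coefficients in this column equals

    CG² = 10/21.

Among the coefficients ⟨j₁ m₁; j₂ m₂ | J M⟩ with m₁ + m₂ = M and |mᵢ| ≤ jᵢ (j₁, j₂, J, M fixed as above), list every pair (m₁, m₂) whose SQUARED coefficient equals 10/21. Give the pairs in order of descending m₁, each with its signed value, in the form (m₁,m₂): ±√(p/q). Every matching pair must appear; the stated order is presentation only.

(0,0): +√(10/21)

Admissible pairs with m₁+m₂ = M = 0: (-2,2), (-1,1), (0,0), (1,-1), (2,-2)
  (m₁,m₂)=(2,-2): CG² = 1/42, CG = +√(1/42)
  (m₁,m₂)=(1,-1): CG² = 5/21, CG = +√(5/21)
  (m₁,m₂)=(0,0): CG² = 10/21, CG = +√(10/21)   ← matches the target
  (m₁,m₂)=(-1,1): CG² = 5/21, CG = +√(5/21)
  (m₁,m₂)=(-2,2): CG² = 1/42, CG = +√(1/42)
Pairs with CG² = 10/21: (0,0): +√(10/21)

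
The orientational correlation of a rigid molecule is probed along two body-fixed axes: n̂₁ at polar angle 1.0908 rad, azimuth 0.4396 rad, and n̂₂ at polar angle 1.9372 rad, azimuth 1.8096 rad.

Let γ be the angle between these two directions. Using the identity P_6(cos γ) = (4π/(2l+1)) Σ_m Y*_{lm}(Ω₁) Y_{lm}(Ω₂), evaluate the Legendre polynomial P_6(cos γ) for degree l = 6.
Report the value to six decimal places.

-0.312500

Addition theorem: P_6(cos γ) = (4π/13) Σ_m Y*_{lm}(Ω₁) Y_{lm}(Ω₂), m = −6…6:
  m=-6: Y*=(-0.206011, 0.113615)  Y=(-0.044002, 0.316885)  product (-0.026938, -0.070281)
  m=-5: Y*=(-0.249004, 0.343529)  Y=(0.395441, 0.156469)  product (-0.152218, 0.096884)
  m=-4: Y*=(-0.055424, 0.291958)  Y=(0.064466, -0.091149)  product (0.023039, 0.023873)
  m=-3: Y*=(-0.034250, -0.133027)  Y=(0.198061, 0.227463)  product (0.023475, -0.034138)
  m=-2: Y*=(-0.218622, -0.264029)  Y=(0.193296, -0.100045)  product (-0.068674, -0.029164)
  m=-1: Y*=(0.015789, 0.007426)  Y=(0.055187, 0.226687)  product (-0.000812, 0.003989)
  m=+0: Y*=(0.337335, -0.000000)  Y=(0.240035, 0.000000)  product (0.080972, 0.000000)
  m=+1: Y*=(-0.015789, 0.007426)  Y=(-0.055187, 0.226687)  product (-0.000812, -0.003989)
  m=+2: Y*=(-0.218622, 0.264029)  Y=(0.193296, 0.100045)  product (-0.068674, 0.029164)
  m=+3: Y*=(0.034250, -0.133027)  Y=(-0.198061, 0.227463)  product (0.023475, 0.034138)
  m=+4: Y*=(-0.055424, -0.291958)  Y=(0.064466, 0.091149)  product (0.023039, -0.023873)
  m=+5: Y*=(0.249004, 0.343529)  Y=(-0.395441, 0.156469)  product (-0.152218, -0.096884)
  m=+6: Y*=(-0.206011, -0.113615)  Y=(-0.044002, -0.316885)  product (-0.026938, 0.070281)
Σ over m = (-0.323283, 0.000000); ×(4π/13) → (-0.312500, 0.000000). Real part: -0.312500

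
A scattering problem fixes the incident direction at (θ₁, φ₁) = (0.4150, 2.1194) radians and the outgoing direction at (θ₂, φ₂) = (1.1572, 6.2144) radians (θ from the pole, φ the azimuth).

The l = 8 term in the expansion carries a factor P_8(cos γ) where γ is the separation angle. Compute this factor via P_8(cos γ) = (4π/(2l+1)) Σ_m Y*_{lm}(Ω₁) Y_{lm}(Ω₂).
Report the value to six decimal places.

Addition theorem: P_8(cos γ) = (4π/17) Σ_m Y*_{lm}(Ω₁) Y_{lm}(Ω₂), m = −8…8:
  m=-8: (-0.00011 - 0.00034j) × (0.21715 + 0.13322j) = 0.00002 - 0.00009j  (running Σ = 0.00002 - 0.00009j)
  m=-7: (-0.00210 + 0.00250j) × (0.39641 + 0.20713j) = -0.00135 + 0.00056j  (running Σ = -0.00133 + 0.00047j)
  m=-6: (0.01849 + 0.00279j) × (0.28922 + 0.12664j) = 0.00499 + 0.00315j  (running Σ = 0.00366 + 0.00362j)
  m=-5: (-0.02942 - 0.06987j) × (-0.11430 - 0.04094j) = 0.00050 + 0.00919j  (running Σ = 0.00416 + 0.01281j)
  m=-4: (-0.12953 + 0.18006j) × (-0.34420 - 0.09717j) = 0.06208 - 0.04939j  (running Σ = 0.06624 - 0.03658j)
  m=-3: (0.44811 + 0.03368j) × (-0.04806 - 0.01006j) = -0.02120 - 0.00613j  (running Σ = 0.04505 - 0.04271j)
  m=-2: (-0.24710 - 0.48216j) × (0.32202 + 0.04458j) = -0.05808 - 0.16628j  (running Σ = -0.01303 - 0.20899j)
  m=-1: (-0.07904 + 0.12932j) × (0.11562 + 0.00797j) = -0.01017 + 0.01432j  (running Σ = -0.02319 - 0.19467j)
  m=0: (-0.45313 + 0.00000j) × (-0.30855 + 0.00000j) = 0.13981 + 0.00000j  (running Σ = 0.11662 - 0.19467j)
  m=1: (0.07904 + 0.12932j) × (-0.11562 + 0.00797j) = -0.01017 - 0.01432j  (running Σ = 0.10645 - 0.20899j)
  m=2: (-0.24710 + 0.48216j) × (0.32202 - 0.04458j) = -0.05808 + 0.16628j  (running Σ = 0.04838 - 0.04271j)
  m=3: (-0.44811 + 0.03368j) × (0.04806 - 0.01006j) = -0.02120 + 0.00613j  (running Σ = 0.02718 - 0.03658j)
  m=4: (-0.12953 - 0.18006j) × (-0.34420 + 0.09717j) = 0.06208 + 0.04939j  (running Σ = 0.08926 + 0.01281j)
  m=5: (0.02942 - 0.06987j) × (0.11430 - 0.04094j) = 0.00050 - 0.00919j  (running Σ = 0.08976 + 0.00362j)
  m=6: (0.01849 - 0.00279j) × (0.28922 - 0.12664j) = 0.00499 - 0.00315j  (running Σ = 0.09476 + 0.00047j)
  m=7: (0.00210 + 0.00250j) × (-0.39641 + 0.20713j) = -0.00135 - 0.00056j  (running Σ = 0.09340 - 0.00009j)
  m=8: (-0.00011 + 0.00034j) × (0.21715 - 0.13322j) = 0.00002 + 0.00009j  (running Σ = 0.09342 + 0.00000j)
Σ over m = 0.09342 + 0.00000j; ×(4π/17) → 0.06906 + 0.00000j. Real part: 0.069060

0.069060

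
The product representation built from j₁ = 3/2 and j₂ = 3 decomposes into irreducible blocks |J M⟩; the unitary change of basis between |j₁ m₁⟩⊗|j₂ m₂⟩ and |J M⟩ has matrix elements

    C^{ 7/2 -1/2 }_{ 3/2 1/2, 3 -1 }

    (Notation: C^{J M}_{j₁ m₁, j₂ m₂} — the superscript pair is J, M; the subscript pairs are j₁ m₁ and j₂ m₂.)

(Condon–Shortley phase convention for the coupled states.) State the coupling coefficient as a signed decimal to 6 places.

+0.534522

triangle: 1!·2!·5!/9! = 240/362880
(j±m)!: 2!·1!·2!·4!·3!·4! = 13824
prefactor² = (2J+1)·Δ·N² = 512/7
  k=0: +1/(0!·1!·1!·2!·1!·3!) = 1/12
  k=1: −1/(1!·0!·0!·1!·2!·4!) = -1/48
Σ = 1/16  ⇒  CG² = 512/7·(1/16)² = 2/7
CG = +√(2/7) = +0.534522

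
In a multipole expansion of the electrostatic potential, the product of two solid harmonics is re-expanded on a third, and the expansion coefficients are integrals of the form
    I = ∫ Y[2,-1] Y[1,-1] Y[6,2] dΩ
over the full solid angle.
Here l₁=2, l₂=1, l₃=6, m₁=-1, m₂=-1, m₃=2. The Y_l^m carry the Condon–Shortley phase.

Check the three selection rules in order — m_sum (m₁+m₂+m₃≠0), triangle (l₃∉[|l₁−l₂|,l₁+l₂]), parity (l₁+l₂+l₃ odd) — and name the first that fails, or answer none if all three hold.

m₁+m₂+m₃ = -1 − 1 + 2 = 0  ✓
triangle: need |l₁−l₂| ≤ l₃ ≤ l₁+l₂ = [1,3]; l₃=6 is outside  ✗
parity: l₁+l₂+l₃ = 9 is odd

triangle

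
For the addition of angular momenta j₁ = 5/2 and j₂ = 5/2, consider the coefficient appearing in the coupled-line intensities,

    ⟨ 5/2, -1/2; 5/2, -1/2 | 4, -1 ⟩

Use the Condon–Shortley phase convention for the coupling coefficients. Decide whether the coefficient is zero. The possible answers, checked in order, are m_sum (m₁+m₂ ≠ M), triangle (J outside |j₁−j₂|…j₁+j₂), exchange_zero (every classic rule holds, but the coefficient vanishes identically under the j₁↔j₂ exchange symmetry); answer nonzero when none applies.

m-sum: m₁+m₂ = -1/2+(-1/2) = -1, M = -1  ✓
triangle: |j₁−j₂| = 0 ≤ J = 4 ≤ j₁+j₂ = 5  ✓
exchange: j₁=j₂ and m₁=m₂, and (−1)^(j₁+j₂−J) = (−1)^1 = −1 forces ⟨j₁m₁;j₂m₂|JM⟩ = −⟨j₂m₂;j₁m₁|JM⟩ = −⟨j₁m₁;j₂m₂|JM⟩ ⇒ the coefficient vanishes identically
Racah sum check: Σ_k collapses to 0 ⇒ CG = 0

exchange_zero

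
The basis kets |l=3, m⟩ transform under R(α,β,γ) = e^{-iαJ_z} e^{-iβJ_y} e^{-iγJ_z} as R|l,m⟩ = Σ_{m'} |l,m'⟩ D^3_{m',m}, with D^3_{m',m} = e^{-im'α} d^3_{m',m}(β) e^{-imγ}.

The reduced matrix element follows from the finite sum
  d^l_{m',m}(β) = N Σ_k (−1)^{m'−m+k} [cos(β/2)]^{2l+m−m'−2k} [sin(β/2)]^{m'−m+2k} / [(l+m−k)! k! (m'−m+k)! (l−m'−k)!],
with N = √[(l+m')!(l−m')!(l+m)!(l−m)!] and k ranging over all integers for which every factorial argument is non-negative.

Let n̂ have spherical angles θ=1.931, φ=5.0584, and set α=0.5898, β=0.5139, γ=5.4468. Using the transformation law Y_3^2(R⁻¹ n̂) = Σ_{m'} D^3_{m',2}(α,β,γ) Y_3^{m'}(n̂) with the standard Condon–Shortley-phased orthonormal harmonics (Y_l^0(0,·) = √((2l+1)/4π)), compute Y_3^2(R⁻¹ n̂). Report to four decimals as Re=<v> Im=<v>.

Need the full column D^3_{m',2} for m'=−3..3 at α=0.5898, β=0.5139, γ=5.4468.
cos(β/2)=0.967170, sin(β/2)=0.254132
d^3_{-3,2}: single k=5 term ⇒ +0.002511;  D = -0.002399-0.000743i
d^3_{-2,2}: k∈[4..5] ⇒ +0.019508 -0.000269 = +0.019239;  D = -0.018440+0.005487i
d^3_{-1,2}: k∈[3..4] ⇒ +0.093911 -0.003242 = +0.090669;  D = -0.057838+0.069825i
d^3_{0,2}: k∈[2..3] ⇒ +0.309520 -0.021370 = +0.288151;  D = -0.029333+0.286654i
d^3_{1,2}: k∈[1..2] ⇒ +0.680099 -0.093911 = +0.586188;  D = +0.274750+0.517812i
d^3_{2,2}: k∈[0..1] ⇒ +0.818494 -0.282552 = +0.535942;  D = +0.472077+0.253726i
d^3_{3,2}: single k=0 term ⇒ -0.526803;  D = -0.524345+0.050825i
Y_3^{m'}(θ=1.931,φ=5.0584) and Σ D·Y over m':
  (-0.0024-0.0007i)·(-0.2946-0.1737i)  (-0.0184+0.0055i)·(+0.2429-0.2013i)  (-0.0578+0.0698i)·(-0.0389-0.1078i)  (-0.0293+0.2867i)·(+0.3129+0.0000i)  (+0.2748+0.5178i)·(+0.0389-0.1078i)  (+0.4721+0.2537i)·(+0.2429+0.2013i)  (-0.5243+0.0508i)·(+0.2946-0.1737i)
Y_3^2(R⁻¹ n̂) = -0.017741+0.352094i

Re=-0.0177 Im=0.3521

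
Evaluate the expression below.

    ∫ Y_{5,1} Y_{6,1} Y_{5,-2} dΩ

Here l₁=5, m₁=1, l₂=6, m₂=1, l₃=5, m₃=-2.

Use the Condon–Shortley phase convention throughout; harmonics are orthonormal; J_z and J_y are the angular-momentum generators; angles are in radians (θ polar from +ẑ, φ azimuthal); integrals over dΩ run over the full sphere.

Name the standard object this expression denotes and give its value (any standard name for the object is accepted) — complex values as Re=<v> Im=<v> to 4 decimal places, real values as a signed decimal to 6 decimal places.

This is a Gaunt coefficient — the integral of a triple product of spherical harmonics over the sphere.
Rules hold: Σm=0, L=16 even, 1≤5≤11.
N = 11·13·11 = 1573
Δ = 6!·4!·6!/17! = 1/28588560
Racah Σ t=1..5: t=1:−1/345600 t=2:+1/13824 t=3:−1/5184 t=4:+1/13824 t=5:−1/345600 = -7/129600
⇒ 3j(5 6 5; 0 0 0)² = 80/7293, sgn +1
Racah Σ t=1..4: t=1:−1/518400 t=2:+1/23040 t=3:−1/10368 t=4:+1/41472 = -1/32400
⇒ 3j(5 6 5; 1 1 -2)² = 128/12155, sgn +1
4πI² = N·(3j₀)²·(3jₘ)² = 2048/11271
I = +1·√(0.181705/4π) = 0.12024827

Gaunt coefficient, +0.120248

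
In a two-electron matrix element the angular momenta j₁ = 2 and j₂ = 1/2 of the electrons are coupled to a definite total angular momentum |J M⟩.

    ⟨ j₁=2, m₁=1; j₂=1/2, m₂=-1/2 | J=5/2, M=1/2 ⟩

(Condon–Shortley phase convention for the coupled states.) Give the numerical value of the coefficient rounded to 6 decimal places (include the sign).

triangle: 0!×4!×1!/6! = 24/720
(j±m)!: 3!×1!×0!×1!×3!×2! = 72
prefactor² = (2J+1)×Δ×N² = 72/5
  k=0: +1/(0!×0!×1!×0!×3!×1!) = 1/6
Σ = 1/6  ⇒  CG² = 72/5×(1/6)² = 2/5
CG = +√(2/5) = +0.632456

+√(2/5) ≈ +0.632456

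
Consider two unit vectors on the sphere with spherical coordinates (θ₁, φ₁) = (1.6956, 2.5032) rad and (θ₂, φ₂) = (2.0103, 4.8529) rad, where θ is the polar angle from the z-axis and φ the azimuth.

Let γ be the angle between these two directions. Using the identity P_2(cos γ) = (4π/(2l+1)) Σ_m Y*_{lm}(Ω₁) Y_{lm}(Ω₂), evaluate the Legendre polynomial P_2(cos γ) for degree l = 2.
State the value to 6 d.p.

Term-by-term m-sum for l=2 (normalisation 4π/5 = 2.513274):
  m=-2: Y*=(0.110205, -0.363970)  Y=(-0.303933, 0.087734)  product (-0.001563, 0.120291)
  m=-1: Y*=(0.076627, -0.056861)  Y=(-0.041661, -0.294540)  product (-0.019940, -0.020201)
  m=+0: Y*=(-0.300730, -0.000000)  Y=(-0.144094, 0.000000)  product (0.043333, 0.000000)
  m=+1: Y*=(-0.076627, -0.056861)  Y=(0.041661, -0.294540)  product (-0.019940, 0.020201)
  m=+2: Y*=(0.110205, 0.363970)  Y=(-0.303933, -0.087734)  product (-0.001563, -0.120291)
Accumulated sum (0.000328, 0.000000); after 4π/(2l+1) scaling, (0.000825, 0.000000) ⇒ P_2 = 0.000825

0.000825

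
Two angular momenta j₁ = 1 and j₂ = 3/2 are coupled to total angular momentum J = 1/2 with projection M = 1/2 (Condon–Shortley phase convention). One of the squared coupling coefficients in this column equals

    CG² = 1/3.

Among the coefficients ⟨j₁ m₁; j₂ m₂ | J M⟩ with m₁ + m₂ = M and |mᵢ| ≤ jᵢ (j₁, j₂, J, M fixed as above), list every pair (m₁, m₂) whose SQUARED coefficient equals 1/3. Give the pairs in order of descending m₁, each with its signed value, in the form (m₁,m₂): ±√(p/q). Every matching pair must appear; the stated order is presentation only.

(0,1/2): −√(1/3)

Admissible pairs with m₁+m₂ = M = 1/2: (-1,3/2), (0,1/2), (1,-1/2)
  (m₁,m₂)=(1,-1/2): CG² = 1/6, CG = +√(1/6)
  (m₁,m₂)=(0,1/2): CG² = 1/3, CG = −√(1/3)   ← matches the target
  (m₁,m₂)=(-1,3/2): CG² = 1/2, CG = +√(1/2)
Pairs with CG² = 1/3: (0,1/2): −√(1/3)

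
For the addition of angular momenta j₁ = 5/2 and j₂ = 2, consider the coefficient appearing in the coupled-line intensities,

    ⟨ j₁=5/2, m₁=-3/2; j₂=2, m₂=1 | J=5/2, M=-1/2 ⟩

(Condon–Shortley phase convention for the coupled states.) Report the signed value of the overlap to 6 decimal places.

j₁+j₂−J=2  J+j₁−j₂=3  J−j₁+j₂=2  j₁+j₂+J+1=8
(j₁±m₁, j₂±m₂, J±M) = (1,4,3,1,2,3)
P² = 216/35
sum k=1..2:
  [1] −1/12 = -1/12
  [2] +1/4 = 1/4
S = 1/6
C² = P²·S² = 6/35 ; C = +0.414039

+0.414039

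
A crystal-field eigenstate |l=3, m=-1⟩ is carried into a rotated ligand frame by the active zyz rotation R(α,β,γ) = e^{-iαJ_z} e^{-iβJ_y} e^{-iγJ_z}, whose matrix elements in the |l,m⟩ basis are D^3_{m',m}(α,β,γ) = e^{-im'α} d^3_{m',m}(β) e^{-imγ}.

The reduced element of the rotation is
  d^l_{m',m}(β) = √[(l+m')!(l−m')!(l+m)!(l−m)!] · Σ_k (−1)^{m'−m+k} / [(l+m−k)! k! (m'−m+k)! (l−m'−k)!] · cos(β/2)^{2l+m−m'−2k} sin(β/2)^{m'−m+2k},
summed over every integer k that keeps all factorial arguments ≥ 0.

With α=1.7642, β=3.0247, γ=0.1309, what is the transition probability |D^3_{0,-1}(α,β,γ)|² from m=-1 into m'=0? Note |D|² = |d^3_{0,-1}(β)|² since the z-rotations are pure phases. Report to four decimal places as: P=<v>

P=0.0394

Split into d^3_{0,-1}(β=3.0247) × two z-phases.
c=cos(3.024700/2)=0.058413, s=sin(3.024700/2)=0.998292; N=√[6·6·2·24]=41.569219
The bounds max(0,m−m')=0 and min(l+m,l−m')=2 give 3 terms
  k=0: (−1)^1·41.5692/(12)·0.0584^5·0.9983^1 = -0.000002
  k=1: (−1)^2·41.5692/(4)·0.0584^3·0.9983^3 = +0.002061
  k=2: (−1)^3·41.5692/(12)·0.0584^1·0.9983^5 = -0.200627
d^3_{0,-1}(3.0247) = -0.000002 +0.002061 -0.200627 = -0.198569
|D^3_{0,-1}|² = |d^3_{0,-1}(β)|² = (-0.198569)² = 0.039430 (the z-rotation phases have unit modulus)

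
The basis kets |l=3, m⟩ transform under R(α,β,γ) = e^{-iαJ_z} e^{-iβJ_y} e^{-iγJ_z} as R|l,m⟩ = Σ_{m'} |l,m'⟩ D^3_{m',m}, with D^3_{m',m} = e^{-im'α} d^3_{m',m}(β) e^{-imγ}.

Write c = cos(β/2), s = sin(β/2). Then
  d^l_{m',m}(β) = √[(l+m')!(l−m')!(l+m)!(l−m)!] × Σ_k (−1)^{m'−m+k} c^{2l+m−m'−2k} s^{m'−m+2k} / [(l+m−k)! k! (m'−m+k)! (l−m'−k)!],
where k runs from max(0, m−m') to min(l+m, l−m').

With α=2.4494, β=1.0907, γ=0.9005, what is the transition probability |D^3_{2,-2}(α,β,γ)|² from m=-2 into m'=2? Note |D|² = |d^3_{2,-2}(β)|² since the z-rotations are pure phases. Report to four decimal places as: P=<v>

D^3_{2,-2}(2.4494,1.0907,0.9005) = e^{-i·2·2.4494}·d^3_{2,-2}(1.0907)·e^{-i·-2·0.9005}. Compute d first:
c=cos(1.090700/2)=0.854946, s=sin(1.090700/2)=0.518717; N=√[120·1·1·120]=120.000000
Admissible k: 0..1 (factorial args all ≥0)
  k=0: (−1)^4·120.0000/(24)·0.8549^2·0.5187^4 = +0.264588
  k=1: (−1)^5·120.0000/(120)·0.8549^0·0.5187^6 = -0.019480
d^3_{2,-2}(1.0907) = +0.264588 -0.019480 = +0.245108
|D^3_{2,-2}|² = |d^3_{2,-2}(β)|² = (+0.245108)² = 0.060078 (the z-rotation phases have unit modulus)

P=0.0601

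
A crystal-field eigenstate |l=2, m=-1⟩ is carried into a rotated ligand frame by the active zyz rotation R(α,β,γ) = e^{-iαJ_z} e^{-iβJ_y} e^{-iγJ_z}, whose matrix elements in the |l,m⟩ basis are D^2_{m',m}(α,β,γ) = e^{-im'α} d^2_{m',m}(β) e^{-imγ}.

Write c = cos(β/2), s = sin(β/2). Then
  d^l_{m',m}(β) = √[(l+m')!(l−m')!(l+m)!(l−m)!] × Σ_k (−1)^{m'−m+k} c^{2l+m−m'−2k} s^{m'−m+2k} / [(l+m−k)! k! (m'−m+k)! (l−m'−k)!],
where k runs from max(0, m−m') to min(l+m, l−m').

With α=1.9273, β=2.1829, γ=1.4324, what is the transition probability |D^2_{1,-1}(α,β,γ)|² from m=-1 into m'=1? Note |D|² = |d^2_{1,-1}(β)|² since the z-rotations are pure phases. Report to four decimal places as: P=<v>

P=0.0138

First d^2_{1,-1}(β=2.1829), then the phase factors e^{-i(1)α} and e^{-i(-1)γ}:
With c≡cos(β/2)=0.461199 and s≡sin(β/2)=0.887297, N=[6·1·1·6]^{1/2}=6.000000
Admissible k: 0..1 (factorial args all ≥0)
  k=0: (−1)^2·6.0000/(2)·0.4612^2·0.8873^2 = +0.502384
  k=1: (−1)^3·6.0000/(6)·0.4612^0·0.8873^4 = -0.619834
d^2_{1,-1}(2.1829) = +0.502384 -0.619834 = -0.117449
|D^2_{1,-1}|² = |d^2_{1,-1}(β)|² = (-0.117449)² = 0.013794 (the z-rotation phases have unit modulus)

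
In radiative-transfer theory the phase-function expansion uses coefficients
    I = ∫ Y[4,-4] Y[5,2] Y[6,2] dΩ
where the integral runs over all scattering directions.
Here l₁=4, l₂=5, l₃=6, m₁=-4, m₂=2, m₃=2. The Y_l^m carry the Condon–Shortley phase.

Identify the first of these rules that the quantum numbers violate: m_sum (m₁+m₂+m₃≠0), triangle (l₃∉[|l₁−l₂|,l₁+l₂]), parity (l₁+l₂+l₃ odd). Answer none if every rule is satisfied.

Σmᵢ = 0  ✓
l₃∈[|l₁−l₂|,l₁+l₂]=[1,9], have l₃=6  ✓
Σlᵢ = 15 ⇒ odd  ✗

parity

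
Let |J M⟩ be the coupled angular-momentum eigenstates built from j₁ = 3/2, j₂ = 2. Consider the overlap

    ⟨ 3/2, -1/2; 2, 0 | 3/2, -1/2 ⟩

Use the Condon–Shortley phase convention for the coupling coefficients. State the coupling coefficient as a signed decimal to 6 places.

−√(1/5) = -0.447214

√[4·2!1!2!/6! · 1!2!2!2!1!2!] = √(16/45)
  +(−1)^1/∏(1,1,1,1,0,1)! = -1  (running -1)
  +(−1)^2/∏(2,0,0,0,1,2)! = 1/4  (running -3/4)
⟨..|..⟩ = √(16/45)·(-3/4) = -0.447214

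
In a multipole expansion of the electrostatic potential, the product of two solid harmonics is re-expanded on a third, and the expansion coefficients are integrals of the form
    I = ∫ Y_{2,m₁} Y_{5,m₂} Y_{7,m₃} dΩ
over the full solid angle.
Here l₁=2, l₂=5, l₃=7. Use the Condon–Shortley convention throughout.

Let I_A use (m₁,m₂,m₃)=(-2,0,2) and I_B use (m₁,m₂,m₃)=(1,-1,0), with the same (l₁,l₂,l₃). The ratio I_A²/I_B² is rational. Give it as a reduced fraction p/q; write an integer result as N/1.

18/35

Shared (l₁,l₂,l₃)=(2,5,7): N and (l;000)² cancel in I_A²/I_B².
A: Δ = 0!·4!·10!/15! = 1/15015; Racah Σ t=0..0: t=0:+1/345600 = 1/345600; ⇒ 3j(2 5 7; -2 0 2)² = 6/715, sgn -1
B: Δ = 0!·4!·10!/15! = 1/15015; Racah Σ t=0..0: t=0:+1/103680 = 1/103680; ⇒ 3j(2 5 7; 1 -1 0)² = 7/429, sgn -1
I_A²/I_B² = (6/715)/(7/429) = 18/35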